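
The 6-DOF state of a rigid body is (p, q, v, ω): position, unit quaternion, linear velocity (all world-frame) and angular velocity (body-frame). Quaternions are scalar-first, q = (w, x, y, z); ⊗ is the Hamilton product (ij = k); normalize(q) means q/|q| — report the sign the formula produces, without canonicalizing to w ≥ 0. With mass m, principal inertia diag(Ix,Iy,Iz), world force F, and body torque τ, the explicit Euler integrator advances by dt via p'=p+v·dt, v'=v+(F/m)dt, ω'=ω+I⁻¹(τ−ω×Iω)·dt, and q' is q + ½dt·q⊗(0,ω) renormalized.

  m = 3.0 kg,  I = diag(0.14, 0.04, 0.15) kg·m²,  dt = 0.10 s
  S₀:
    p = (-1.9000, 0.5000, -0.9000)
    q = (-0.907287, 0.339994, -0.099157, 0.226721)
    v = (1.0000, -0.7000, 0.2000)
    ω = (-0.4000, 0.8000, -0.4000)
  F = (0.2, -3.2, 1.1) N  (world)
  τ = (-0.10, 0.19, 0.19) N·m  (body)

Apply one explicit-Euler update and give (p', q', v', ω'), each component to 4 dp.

p' = (-1.8000, 0.4300, -0.8800)
q' = (-0.8909, 0.3506, -0.1330, 0.2562)
v' = (1.0067, -0.8067, 0.2367)
ω' = (-0.4463, 1.2790, -0.2947)

linear accel F/m = (0.0667, -1.0667, 0.3667)
p' = p + v·dt = (-1.8000, 0.4300, -0.8800)
v' = v + a·dt = (1.0067, -0.8067, 0.2367)
(τ − ω×Iω)/I = (-0.4629, 4.7900, 1.0533)
ω + α·dt = (-0.4463, 1.2790, -0.2947)
q⊗(0,ω) = (0.3060116, 0.2212008, -0.6805204, 0.5952472)
q' = normalize(q + ½dt·q⊗(0,ω)) = (-0.8909, 0.3506, -0.1330, 0.2562)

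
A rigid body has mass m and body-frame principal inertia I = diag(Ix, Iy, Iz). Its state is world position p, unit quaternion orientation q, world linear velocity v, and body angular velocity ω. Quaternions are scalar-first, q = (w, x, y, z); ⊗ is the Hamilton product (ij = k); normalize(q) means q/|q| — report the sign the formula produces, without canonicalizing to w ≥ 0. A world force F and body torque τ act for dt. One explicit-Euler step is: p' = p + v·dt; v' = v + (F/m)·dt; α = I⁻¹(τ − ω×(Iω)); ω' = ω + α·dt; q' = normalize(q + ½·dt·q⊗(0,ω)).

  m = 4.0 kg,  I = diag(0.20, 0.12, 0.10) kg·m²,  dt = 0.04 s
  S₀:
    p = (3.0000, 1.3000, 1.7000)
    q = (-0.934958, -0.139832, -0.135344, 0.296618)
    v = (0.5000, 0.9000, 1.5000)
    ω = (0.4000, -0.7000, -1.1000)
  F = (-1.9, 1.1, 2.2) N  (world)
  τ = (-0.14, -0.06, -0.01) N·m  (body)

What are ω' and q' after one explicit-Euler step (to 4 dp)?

ω×(Iω) gyroscopic = (-0.0154, -0.0440, 0.0224)
α = I⁻¹(τ − ω×Iω) = (-0.6230, -0.1333, -0.3240)
ω' = ω + α·dt = (0.3751, -0.7053, -1.1130)
Hamilton product q⊗(0,ω) = (0.2874718, -0.0174722, 0.6193026, 1.1804738)
updated quaternion q' = (-0.9289, -0.1401, -0.1229, 0.3201)

ω' = (0.3751, -0.7053, -1.1130)
q' = (-0.9289, -0.1401, -0.1229, 0.3201)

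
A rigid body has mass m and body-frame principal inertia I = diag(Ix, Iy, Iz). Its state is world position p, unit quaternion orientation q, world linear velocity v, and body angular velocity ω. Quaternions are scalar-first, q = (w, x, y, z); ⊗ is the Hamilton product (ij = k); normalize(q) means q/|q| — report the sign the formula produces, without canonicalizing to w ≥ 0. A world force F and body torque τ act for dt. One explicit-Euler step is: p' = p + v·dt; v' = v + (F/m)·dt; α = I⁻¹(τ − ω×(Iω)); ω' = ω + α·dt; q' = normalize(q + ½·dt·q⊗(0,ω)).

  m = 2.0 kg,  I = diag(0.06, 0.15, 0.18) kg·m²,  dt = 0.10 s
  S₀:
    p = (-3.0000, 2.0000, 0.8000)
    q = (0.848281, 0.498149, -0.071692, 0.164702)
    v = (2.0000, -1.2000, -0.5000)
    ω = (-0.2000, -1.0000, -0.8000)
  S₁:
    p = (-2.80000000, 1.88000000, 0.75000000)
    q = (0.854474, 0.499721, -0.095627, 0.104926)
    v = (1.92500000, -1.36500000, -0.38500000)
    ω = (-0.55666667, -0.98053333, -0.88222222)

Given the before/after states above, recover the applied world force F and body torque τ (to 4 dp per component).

ω₁ − ω₀ = (-0.35666667, 0.01946667, -0.08222222)
ω₀×(Iω₀) = (0.0240, -0.0192, 0.0180)
applied torque τ = (-0.1900, 0.0100, -0.1300)
velocity change Δv = (-0.07500000, -0.16500000, 0.11500000)
m·(v₁−v₀)/dt = (-1.5000, -3.3000, 2.3000)

F = (-1.5000, -3.3000, 2.3000)
τ = (-0.1900, 0.0100, -0.1300)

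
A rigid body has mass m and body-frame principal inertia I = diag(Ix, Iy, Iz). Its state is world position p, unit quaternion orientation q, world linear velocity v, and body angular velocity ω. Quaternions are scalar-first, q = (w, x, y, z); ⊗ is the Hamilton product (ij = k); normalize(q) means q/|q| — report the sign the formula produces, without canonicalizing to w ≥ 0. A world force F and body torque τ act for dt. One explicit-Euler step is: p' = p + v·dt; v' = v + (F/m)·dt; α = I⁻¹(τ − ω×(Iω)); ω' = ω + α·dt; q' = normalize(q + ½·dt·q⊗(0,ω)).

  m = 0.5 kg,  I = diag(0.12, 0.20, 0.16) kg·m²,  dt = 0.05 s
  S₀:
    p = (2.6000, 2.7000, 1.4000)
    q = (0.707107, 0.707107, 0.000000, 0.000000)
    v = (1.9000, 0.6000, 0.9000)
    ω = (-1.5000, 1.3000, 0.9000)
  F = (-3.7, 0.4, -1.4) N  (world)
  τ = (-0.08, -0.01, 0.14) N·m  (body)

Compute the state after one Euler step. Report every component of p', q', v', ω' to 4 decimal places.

p' = (2.6950, 2.7300, 1.4450)
q' = (0.7325, 0.6796, 0.0071, 0.0388)
v' = (1.5300, 0.6400, 0.7600)
ω' = (-1.5138, 1.2840, 0.9925)

a = F/m = (-7.4000, 0.8000, -2.8000)
p' = p + v·dt = (2.6950, 2.7300, 1.4450)
new velocity v' = (1.5300, 0.6400, 0.7600)
angular accel α = (-0.2767, -0.3200, 1.8500)
new body rate ω' = (-1.5138, 1.2840, 0.9925)
2q̇ = q⊗(0,ω) = (1.0606605, -1.0606605, 0.2828428, 1.5556354)
q' = normalize(q + ½dt·q⊗(0,ω)) = (0.7325, 0.6796, 0.0071, 0.0388)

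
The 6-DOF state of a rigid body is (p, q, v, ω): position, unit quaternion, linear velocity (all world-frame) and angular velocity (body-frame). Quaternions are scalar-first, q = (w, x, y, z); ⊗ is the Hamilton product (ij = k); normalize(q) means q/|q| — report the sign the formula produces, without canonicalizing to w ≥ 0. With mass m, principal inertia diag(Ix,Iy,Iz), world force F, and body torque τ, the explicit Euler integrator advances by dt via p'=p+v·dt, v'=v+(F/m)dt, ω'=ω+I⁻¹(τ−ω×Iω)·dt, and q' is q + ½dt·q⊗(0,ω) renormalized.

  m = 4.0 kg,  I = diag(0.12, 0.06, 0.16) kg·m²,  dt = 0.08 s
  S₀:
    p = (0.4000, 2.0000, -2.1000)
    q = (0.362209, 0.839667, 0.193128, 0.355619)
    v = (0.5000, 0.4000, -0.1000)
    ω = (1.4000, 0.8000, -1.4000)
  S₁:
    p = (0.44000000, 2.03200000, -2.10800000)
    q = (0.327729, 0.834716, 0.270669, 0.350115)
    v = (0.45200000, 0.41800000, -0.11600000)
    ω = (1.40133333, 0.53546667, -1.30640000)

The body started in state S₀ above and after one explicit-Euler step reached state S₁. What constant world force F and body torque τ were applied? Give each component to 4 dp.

velocity change Δv = (-0.04800000, 0.01800000, -0.01600000)
m·(v₁−v₀)/dt = (-2.4000, 0.9000, -0.8000)
ω₁ − ω₀ = (0.00133333, -0.26453333, 0.09360000)
ω₀×(Iω₀) = (-0.1120, 0.0784, -0.0672)
τ = I·(Δω/dt) + ω₀×(Iω₀) = (-0.1100, -0.1200, 0.1200)

F = (-2.4000, 0.9000, -0.8000)
τ = (-0.1100, -0.1200, 0.1200)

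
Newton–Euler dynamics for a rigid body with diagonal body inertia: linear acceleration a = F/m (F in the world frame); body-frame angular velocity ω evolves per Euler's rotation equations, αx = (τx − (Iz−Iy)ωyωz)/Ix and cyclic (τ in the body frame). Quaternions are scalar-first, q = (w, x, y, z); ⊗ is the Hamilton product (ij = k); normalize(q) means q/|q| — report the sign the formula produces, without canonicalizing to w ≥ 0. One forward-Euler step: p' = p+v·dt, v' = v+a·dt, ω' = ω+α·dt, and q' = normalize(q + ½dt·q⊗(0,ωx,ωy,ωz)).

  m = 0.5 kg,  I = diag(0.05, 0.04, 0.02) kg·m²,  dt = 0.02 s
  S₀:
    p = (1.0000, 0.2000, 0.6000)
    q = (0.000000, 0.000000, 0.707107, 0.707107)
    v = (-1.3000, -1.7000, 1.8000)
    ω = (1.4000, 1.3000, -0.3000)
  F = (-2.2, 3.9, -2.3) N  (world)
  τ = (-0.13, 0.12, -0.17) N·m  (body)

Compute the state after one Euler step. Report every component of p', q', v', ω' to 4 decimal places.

(τ − ω×Iω)/I = (-2.7560, 3.3150, -7.5900)
new body rate ω' = (1.3449, 1.3663, -0.4518)
2q̇ = q⊗(0,ω) = (-0.7071070, -1.1313712, 0.9899498, -0.9899498)
q' = normalize(q + ½dt·q⊗(0,ω)) = (-0.0071, -0.0113, 0.7169, 0.6971)
new position p' = (0.9740, 0.1660, 0.6360)
v + (F/m)dt = (-1.3880, -1.5440, 1.7080)

p' = (0.9740, 0.1660, 0.6360)
q' = (-0.0071, -0.0113, 0.7169, 0.6971)
v' = (-1.3880, -1.5440, 1.7080)
ω' = (1.3449, 1.3663, -0.4518)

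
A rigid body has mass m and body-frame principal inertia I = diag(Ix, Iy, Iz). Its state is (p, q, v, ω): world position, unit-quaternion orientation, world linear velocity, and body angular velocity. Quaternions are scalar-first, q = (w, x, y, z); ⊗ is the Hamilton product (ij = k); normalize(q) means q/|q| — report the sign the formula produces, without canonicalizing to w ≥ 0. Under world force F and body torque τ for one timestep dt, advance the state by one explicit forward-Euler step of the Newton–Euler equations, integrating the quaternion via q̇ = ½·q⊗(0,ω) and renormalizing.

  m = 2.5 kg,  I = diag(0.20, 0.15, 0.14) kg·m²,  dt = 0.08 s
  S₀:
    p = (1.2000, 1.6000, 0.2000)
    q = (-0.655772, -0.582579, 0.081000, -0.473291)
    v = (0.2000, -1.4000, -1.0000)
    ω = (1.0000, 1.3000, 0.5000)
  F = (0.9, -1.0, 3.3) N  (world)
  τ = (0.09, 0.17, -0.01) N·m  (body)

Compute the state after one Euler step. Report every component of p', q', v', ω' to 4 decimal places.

p' = (1.2160, 1.4880, 0.1200)
q' = (-0.6257, -0.5812, 0.0395, -0.5187)
v' = (0.2288, -1.4320, -0.8944)
ω' = (1.0386, 1.3747, 0.5314)

a = F/m = (0.3600, -0.4000, 1.3200)
new position p' = (1.2160, 1.4880, 0.1200)
v' = v + a·dt = (0.2288, -1.4320, -0.8944)
angular accel α = (0.4825, 0.9333, 0.3929)
new body rate ω' = (1.0386, 1.3747, 0.5314)
q⊗(0,ω) = (0.7139245, 0.0000063, -1.0345051, -1.1662387)
q + ½dt·q⊗(0,ω), renormalized = (-0.6257, -0.5812, 0.0395, -0.5187)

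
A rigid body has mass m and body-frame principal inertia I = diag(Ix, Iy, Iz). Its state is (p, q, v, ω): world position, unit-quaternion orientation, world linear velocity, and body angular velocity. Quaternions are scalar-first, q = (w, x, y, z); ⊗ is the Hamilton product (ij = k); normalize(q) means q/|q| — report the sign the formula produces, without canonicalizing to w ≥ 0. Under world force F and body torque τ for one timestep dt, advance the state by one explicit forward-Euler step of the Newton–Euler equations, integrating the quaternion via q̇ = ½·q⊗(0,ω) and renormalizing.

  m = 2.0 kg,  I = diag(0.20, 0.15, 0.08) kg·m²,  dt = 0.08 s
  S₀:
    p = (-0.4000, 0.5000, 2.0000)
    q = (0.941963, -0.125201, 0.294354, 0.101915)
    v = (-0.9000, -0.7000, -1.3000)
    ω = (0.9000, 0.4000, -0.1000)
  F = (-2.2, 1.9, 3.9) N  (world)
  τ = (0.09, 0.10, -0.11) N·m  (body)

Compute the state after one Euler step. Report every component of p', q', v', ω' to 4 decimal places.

p' = (-0.4720, 0.4440, 1.8960)
q' = (0.9414, -0.0940, 0.3123, 0.0855)
v' = (-0.9880, -0.6240, -1.1440)
ω' = (0.9349, 0.4591, -0.1920)

a = (-1.1000, 0.9500, 1.9500)
p + v·dt = (-0.4720, 0.4440, 1.8960)
v + (F/m)dt = (-0.9880, -0.6240, -1.1440)
(τ − ω×Iω)/I = (0.4360, 0.7387, -1.1500)
ω + α·dt = (0.9349, 0.4591, -0.1920)
2q̇ = q⊗(0,ω) = (0.0051308, 0.7775653, 0.4559886, -0.4091953)
q' = normalize(q + ½dt·q⊗(0,ω)) = (0.9414, -0.0940, 0.3123, 0.0855)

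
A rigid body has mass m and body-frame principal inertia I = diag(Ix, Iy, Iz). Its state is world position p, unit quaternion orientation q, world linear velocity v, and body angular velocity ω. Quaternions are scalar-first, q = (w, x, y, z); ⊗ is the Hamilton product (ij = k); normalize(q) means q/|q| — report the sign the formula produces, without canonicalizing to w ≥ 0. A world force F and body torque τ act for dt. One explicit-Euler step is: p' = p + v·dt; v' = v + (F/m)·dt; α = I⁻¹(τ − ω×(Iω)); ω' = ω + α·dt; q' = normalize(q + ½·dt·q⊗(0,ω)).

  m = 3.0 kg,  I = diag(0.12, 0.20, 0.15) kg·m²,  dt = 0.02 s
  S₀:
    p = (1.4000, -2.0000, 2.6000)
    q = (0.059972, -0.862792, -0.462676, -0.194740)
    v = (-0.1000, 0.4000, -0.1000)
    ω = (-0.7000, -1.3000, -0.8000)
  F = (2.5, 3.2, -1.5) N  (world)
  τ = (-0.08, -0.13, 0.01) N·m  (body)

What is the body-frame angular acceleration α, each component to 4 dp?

gyro term ω×Iω = (-0.0520, -0.0168, 0.0728)
α = I⁻¹(τ − ω×Iω) = (-0.2333, -0.5660, -0.4187)

α = (-0.2333, -0.5660, -0.4187)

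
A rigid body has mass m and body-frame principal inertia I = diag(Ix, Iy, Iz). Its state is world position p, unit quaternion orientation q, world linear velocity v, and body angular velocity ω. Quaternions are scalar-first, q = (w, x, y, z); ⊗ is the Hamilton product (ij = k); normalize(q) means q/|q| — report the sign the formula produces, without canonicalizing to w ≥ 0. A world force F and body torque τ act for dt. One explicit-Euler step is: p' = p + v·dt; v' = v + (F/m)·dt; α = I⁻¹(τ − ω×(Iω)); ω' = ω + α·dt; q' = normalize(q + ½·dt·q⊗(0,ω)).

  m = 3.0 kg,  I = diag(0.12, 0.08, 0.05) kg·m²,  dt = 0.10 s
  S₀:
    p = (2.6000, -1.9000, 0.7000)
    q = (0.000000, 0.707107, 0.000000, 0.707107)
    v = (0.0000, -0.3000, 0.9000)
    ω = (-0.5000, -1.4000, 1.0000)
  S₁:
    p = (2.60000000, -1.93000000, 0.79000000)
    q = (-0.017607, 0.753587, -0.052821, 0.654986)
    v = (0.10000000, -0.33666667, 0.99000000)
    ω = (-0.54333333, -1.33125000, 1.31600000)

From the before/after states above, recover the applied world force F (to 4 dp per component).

velocity change Δv = (0.10000000, -0.03666667, 0.09000000)
applied force F = (3.0000, -1.1000, 2.7000)

F = (3.0000, -1.1000, 2.7000)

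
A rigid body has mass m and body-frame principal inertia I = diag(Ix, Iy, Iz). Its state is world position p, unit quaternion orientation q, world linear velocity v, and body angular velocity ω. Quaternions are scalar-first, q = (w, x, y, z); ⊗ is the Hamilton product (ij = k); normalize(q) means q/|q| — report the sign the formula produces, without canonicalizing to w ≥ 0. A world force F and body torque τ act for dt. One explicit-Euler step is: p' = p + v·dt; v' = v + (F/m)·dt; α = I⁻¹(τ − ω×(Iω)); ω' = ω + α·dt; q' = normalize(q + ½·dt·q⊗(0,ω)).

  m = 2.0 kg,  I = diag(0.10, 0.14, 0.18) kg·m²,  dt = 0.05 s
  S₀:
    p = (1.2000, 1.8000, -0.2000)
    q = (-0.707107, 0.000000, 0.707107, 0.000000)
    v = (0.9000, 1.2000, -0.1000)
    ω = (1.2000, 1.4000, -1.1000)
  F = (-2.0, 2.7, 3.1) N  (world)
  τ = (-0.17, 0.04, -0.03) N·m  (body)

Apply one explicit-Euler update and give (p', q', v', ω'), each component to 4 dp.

(τ − ω×Iω)/I = (-1.0840, -0.4686, -0.5400)
ω' = ω + α·dt = (1.1458, 1.3766, -1.1270)
q⊗(0,ω) = (-0.9899498, -1.6263461, -0.9899498, -0.0707107)
q' = normalize(q + ½dt·q⊗(0,ω)) = (-0.7308, -0.0406, 0.6814, -0.0018)
a = F/m = (-1.0000, 1.3500, 1.5500)
new position p' = (1.2450, 1.8600, -0.2050)
v' = v + a·dt = (0.8500, 1.2675, -0.0225)

p' = (1.2450, 1.8600, -0.2050)
q' = (-0.7308, -0.0406, 0.6814, -0.0018)
v' = (0.8500, 1.2675, -0.0225)
ω' = (1.1458, 1.3766, -1.1270)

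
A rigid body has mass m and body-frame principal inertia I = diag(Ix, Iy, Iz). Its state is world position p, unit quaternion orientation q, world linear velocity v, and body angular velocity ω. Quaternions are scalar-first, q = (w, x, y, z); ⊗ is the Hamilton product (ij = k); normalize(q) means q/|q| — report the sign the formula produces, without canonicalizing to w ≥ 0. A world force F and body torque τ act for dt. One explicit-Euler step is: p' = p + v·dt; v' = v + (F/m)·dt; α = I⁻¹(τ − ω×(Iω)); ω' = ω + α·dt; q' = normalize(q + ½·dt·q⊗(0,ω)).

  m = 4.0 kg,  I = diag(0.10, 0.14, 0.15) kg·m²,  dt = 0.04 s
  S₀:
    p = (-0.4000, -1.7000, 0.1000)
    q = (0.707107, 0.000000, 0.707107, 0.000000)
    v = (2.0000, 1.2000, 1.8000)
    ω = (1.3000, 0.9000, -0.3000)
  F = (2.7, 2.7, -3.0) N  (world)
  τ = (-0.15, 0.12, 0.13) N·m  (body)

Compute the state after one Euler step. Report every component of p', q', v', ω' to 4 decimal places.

gyro term ω×Iω = (-0.0027, 0.0195, 0.0468)
(τ − ω×Iω)/I = (-1.4730, 0.7179, 0.5547)
ω + α·dt = (1.2411, 0.9287, -0.2778)
Hamilton product q⊗(0,ω) = (-0.6363963, 0.7071070, 0.6363963, -1.1313712)
q + ½dt·q⊗(0,ω), renormalized = (0.6940, 0.0141, 0.7195, -0.0226)
a = (0.6750, 0.6750, -0.7500)
p + v·dt = (-0.3200, -1.6520, 0.1720)
new velocity v' = (2.0270, 1.2270, 1.7700)

p' = (-0.3200, -1.6520, 0.1720)
q' = (0.6940, 0.0141, 0.7195, -0.0226)
v' = (2.0270, 1.2270, 1.7700)
ω' = (1.2411, 0.9287, -0.2778)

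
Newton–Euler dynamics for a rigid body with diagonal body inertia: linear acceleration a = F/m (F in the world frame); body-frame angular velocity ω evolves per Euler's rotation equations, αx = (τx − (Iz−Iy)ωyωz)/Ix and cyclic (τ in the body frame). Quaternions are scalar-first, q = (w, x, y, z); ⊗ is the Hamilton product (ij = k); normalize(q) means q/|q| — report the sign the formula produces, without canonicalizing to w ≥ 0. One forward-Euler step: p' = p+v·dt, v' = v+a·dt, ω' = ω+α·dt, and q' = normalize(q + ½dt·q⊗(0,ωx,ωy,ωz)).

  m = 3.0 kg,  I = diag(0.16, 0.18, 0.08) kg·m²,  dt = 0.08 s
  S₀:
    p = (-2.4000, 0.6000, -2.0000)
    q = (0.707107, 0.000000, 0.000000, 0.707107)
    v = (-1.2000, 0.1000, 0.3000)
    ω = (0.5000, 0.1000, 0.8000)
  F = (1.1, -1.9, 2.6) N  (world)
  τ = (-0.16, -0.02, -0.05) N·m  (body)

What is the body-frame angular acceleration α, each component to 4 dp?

ω×(Iω) gyroscopic = (-0.0080, 0.0320, 0.0010)
angular accel α = (-0.9500, -0.2889, -0.6375)

α = (-0.9500, -0.2889, -0.6375)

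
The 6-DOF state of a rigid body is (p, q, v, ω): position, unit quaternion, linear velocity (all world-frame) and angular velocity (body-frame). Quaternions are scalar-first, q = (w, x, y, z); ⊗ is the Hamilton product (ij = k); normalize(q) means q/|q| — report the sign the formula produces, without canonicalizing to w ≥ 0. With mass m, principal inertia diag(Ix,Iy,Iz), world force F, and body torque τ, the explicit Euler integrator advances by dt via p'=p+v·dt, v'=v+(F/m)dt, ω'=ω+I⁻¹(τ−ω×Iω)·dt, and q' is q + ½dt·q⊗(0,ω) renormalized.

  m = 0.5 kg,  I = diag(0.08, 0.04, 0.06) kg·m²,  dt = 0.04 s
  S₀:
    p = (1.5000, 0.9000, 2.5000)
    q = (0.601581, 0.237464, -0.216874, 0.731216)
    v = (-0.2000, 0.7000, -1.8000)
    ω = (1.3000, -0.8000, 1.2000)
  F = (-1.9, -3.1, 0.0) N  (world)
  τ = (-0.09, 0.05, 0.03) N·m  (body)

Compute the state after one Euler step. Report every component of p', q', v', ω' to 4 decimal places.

precession coupling ω×(Iω) = (-0.0192, 0.0312, 0.0416)
(τ − ω×Iω)/I = (-0.8850, 0.4700, -0.1933)
ω + α·dt = (1.2646, -0.7812, 1.1923)
Hamilton product q⊗(0,ω) = (-1.3596616, 1.1067793, 0.1843592, 0.8138622)
updated quaternion q' = (0.5740, 0.2594, -0.2130, 0.7469)
a = F/m = (-3.8000, -6.2000, 0.0000)
p' = p + v·dt = (1.4920, 0.9280, 2.4280)
v' = v + a·dt = (-0.3520, 0.4520, -1.8000)

p' = (1.4920, 0.9280, 2.4280)
q' = (0.5740, 0.2594, -0.2130, 0.7469)
v' = (-0.3520, 0.4520, -1.8000)
ω' = (1.2646, -0.7812, 1.1923)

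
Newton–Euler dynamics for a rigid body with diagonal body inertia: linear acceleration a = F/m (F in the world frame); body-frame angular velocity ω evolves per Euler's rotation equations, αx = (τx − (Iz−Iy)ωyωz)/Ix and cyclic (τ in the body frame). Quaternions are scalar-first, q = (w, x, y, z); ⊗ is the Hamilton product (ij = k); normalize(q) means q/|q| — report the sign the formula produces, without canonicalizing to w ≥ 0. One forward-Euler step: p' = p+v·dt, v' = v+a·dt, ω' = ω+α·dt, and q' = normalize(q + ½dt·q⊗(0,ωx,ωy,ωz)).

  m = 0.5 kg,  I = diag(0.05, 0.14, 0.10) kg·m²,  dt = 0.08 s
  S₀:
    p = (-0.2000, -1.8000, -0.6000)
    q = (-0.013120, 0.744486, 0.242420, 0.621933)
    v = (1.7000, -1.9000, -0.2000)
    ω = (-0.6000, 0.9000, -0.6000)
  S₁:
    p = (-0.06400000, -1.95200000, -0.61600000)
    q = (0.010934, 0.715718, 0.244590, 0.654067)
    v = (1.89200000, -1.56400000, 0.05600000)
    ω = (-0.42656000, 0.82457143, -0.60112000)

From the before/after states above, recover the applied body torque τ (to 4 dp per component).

τ = (0.1300, -0.1500, -0.0500)

rate change Δω = (0.17344000, -0.07542857, -0.00112000)
gyro term ω₀×Iω₀ = (0.0216, -0.0180, -0.0486)
applied torque τ = (0.1300, -0.1500, -0.0500)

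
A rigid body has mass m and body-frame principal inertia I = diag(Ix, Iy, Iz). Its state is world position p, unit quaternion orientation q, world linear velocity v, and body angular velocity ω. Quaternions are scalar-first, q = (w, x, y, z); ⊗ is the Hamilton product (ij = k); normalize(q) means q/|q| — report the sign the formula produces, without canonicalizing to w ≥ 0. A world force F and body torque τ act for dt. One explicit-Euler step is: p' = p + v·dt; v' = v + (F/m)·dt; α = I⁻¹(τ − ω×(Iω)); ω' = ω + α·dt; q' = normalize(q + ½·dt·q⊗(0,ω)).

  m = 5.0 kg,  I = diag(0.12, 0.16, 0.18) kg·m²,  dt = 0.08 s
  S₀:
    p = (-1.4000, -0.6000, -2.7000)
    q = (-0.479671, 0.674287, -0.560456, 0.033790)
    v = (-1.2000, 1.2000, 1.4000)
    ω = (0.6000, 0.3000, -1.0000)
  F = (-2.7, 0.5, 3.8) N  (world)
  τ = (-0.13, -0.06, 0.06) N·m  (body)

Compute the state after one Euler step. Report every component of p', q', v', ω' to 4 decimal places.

gyro term ω×Iω = (-0.0060, 0.0360, 0.0072)
(τ − ω×Iω)/I = (-1.0333, -0.6000, 0.2933)
ω' = ω + α·dt = (0.5173, 0.2520, -0.9765)
q⊗(0,ω) = (-0.2026454, 0.2625164, 0.5506597, 1.0182307)
q + ½dt·q⊗(0,ω), renormalized = (-0.4872, 0.6840, -0.5378, 0.0744)
a = F/m = (-0.5400, 0.1000, 0.7600)
p' = p + v·dt = (-1.4960, -0.5040, -2.5880)
v' = v + a·dt = (-1.2432, 1.2080, 1.4608)

p' = (-1.4960, -0.5040, -2.5880)
q' = (-0.4872, 0.6840, -0.5378, 0.0744)
v' = (-1.2432, 1.2080, 1.4608)
ω' = (0.5173, 0.2520, -0.9765)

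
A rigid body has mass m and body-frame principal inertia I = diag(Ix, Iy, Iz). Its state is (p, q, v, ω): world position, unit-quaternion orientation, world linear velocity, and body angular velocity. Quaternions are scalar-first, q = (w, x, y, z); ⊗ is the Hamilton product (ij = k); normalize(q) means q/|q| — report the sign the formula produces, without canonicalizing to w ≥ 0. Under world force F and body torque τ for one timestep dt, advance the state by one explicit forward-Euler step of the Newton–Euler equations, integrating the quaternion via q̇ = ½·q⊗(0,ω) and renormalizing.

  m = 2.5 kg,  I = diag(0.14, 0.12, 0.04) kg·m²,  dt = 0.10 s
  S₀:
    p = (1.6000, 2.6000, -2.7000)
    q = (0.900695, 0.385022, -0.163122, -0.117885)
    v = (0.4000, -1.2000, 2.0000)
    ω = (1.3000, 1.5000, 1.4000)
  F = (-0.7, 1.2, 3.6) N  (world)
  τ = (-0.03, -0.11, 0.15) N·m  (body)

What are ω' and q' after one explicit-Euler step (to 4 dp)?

(τ − ω×Iω)/I = (0.9857, -2.4333, 4.7250)
ω + α·dt = (1.3986, 1.2567, 1.8725)
2q̇ = q⊗(0,ω) = (-0.0908066, 1.1193602, 0.6587612, 2.0505646)
q + ½dt·q⊗(0,ω), renormalized = (0.8896, 0.4378, -0.1292, -0.0152)

ω' = (1.3986, 1.2567, 1.8725)
q' = (0.8896, 0.4378, -0.1292, -0.0152)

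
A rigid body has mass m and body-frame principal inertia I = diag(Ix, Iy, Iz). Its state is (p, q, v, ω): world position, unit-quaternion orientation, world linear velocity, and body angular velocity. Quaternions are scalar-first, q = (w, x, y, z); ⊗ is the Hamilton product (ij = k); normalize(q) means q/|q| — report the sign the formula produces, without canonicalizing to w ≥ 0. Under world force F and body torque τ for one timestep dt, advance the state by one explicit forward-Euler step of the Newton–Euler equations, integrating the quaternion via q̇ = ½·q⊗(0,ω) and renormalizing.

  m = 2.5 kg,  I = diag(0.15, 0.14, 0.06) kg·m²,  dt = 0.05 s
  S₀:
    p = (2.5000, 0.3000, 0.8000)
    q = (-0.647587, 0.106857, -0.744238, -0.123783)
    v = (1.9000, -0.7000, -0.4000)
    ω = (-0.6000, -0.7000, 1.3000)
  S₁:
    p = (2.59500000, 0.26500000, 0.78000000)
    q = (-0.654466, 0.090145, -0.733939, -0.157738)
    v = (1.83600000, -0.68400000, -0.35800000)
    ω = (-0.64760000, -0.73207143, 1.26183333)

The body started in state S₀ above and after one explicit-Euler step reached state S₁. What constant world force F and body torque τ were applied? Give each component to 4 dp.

F = (-3.2000, 0.8000, 2.1000)
τ = (-0.0700, -0.1600, -0.0500)

velocity change Δv = (-0.06400000, 0.01600000, 0.04200000)
m·(v₁−v₀)/dt = (-3.2000, 0.8000, 2.1000)
rate change Δω = (-0.04760000, -0.03207143, -0.03816667)
I·α + gyro = (-0.0700, -0.1600, -0.0500)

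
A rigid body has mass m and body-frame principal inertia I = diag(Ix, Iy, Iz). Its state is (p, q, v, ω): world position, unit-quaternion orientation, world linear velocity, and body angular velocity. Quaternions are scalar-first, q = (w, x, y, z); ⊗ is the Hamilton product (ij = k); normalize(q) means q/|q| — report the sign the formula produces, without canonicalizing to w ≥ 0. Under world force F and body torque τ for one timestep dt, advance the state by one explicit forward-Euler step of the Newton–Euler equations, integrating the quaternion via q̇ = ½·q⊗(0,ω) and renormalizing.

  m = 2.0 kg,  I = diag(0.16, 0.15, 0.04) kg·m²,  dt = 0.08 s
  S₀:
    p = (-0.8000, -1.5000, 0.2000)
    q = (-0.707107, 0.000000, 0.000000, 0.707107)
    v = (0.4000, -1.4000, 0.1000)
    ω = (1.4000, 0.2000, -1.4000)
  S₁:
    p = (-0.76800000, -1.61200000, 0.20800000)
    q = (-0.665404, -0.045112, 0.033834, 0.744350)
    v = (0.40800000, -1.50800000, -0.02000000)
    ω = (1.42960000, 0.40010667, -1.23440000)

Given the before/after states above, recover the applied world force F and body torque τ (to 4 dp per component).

F = (0.2000, -2.7000, -3.0000)
τ = (0.0900, 0.1400, 0.0800)

v₁ − v₀ = (0.00800000, -0.10800000, -0.12000000)
F = m·Δv/dt = (0.2000, -2.7000, -3.0000)
Δω = ω₁−ω₀ = (0.02960000, 0.20010667, 0.16560000)
ω₀×(Iω₀) = (0.0308, -0.2352, -0.0028)
I·α + gyro = (0.0900, 0.1400, 0.0800)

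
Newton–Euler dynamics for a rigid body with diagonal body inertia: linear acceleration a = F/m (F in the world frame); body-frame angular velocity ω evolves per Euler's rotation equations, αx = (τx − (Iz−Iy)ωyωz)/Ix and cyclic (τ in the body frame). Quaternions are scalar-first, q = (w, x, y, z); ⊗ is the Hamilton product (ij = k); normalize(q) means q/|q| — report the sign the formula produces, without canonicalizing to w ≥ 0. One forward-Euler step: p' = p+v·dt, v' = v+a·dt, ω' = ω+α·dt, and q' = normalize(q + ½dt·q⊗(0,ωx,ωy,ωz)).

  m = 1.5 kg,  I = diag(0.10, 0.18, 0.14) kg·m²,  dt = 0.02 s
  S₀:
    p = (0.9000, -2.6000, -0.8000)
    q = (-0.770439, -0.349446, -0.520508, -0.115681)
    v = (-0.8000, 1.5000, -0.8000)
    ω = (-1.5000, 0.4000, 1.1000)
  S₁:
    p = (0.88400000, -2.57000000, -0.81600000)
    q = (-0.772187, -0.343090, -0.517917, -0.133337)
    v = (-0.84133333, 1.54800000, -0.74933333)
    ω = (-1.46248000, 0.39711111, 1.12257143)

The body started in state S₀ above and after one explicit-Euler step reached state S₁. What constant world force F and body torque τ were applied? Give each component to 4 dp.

F = (-3.1000, 3.6000, 3.8000)
τ = (0.1700, 0.0400, 0.1100)

Δv = v₁−v₀ = (-0.04133333, 0.04800000, 0.05066667)
F = m·Δv/dt = (-3.1000, 3.6000, 3.8000)
rate change Δω = (0.03752000, -0.00288889, 0.02257143)
τ = I·(Δω/dt) + ω₀×(Iω₀) = (0.1700, 0.0400, 0.1100)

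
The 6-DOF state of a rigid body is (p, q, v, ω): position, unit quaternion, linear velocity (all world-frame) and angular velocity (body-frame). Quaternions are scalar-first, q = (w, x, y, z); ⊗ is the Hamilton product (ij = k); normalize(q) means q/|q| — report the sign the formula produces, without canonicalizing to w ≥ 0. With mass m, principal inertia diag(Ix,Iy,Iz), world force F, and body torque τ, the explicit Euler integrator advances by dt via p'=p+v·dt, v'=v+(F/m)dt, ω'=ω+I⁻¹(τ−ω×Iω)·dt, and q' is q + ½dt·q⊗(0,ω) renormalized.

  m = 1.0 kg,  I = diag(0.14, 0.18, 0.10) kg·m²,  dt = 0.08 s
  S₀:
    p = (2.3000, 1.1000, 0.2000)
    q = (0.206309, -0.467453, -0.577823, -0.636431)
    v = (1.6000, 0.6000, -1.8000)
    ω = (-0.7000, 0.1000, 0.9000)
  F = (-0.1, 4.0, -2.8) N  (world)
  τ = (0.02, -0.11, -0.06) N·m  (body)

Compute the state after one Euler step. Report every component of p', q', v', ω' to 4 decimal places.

p' = (2.4280, 1.1480, 0.0560)
q' = (0.2182, -0.4910, -0.5418, -0.6464)
v' = (1.5920, 0.9200, -2.0240)
ω' = (-0.6845, 0.0623, 0.8542)

α = I⁻¹(τ − ω×Iω) = (0.1943, -0.4711, -0.5720)
ω + α·dt = (-0.6845, 0.0623, 0.8542)
q⊗(0,ω) = (0.3033531, -0.6008139, 0.8868403, -0.2655433)
updated quaternion q' = (0.2182, -0.4910, -0.5418, -0.6464)
a = F/m = (-0.1000, 4.0000, -2.8000)
p' = p + v·dt = (2.4280, 1.1480, 0.0560)
v' = v + a·dt = (1.5920, 0.9200, -2.0240)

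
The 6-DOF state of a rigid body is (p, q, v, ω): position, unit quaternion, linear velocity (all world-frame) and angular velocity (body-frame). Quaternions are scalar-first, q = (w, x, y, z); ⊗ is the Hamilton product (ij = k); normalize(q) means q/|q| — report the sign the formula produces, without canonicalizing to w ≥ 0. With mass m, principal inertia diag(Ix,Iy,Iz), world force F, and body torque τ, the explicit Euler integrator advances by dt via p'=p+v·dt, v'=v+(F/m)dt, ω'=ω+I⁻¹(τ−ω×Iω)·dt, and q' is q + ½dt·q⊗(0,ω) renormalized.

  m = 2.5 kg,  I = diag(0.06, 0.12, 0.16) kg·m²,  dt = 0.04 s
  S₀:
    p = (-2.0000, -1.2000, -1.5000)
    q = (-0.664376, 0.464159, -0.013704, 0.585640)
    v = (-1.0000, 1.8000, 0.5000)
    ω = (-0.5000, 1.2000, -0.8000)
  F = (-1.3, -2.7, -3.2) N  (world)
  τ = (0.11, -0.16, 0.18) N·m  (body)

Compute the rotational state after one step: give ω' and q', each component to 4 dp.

gyro term ω×Iω = (-0.0384, -0.0400, -0.0360)
angular accel α = (2.4733, -1.0000, 1.3500)
ω' = ω + α·dt = (-0.4011, 1.1600, -0.7460)
q⊗(0,ω) = (0.7170363, -0.3596168, -0.7187440, 1.0816396)
q + ½dt·q⊗(0,ω), renormalized = (-0.6497, 0.4568, -0.0281, 0.6070)

ω' = (-0.4011, 1.1600, -0.7460)
q' = (-0.6497, 0.4568, -0.0281, 0.6070)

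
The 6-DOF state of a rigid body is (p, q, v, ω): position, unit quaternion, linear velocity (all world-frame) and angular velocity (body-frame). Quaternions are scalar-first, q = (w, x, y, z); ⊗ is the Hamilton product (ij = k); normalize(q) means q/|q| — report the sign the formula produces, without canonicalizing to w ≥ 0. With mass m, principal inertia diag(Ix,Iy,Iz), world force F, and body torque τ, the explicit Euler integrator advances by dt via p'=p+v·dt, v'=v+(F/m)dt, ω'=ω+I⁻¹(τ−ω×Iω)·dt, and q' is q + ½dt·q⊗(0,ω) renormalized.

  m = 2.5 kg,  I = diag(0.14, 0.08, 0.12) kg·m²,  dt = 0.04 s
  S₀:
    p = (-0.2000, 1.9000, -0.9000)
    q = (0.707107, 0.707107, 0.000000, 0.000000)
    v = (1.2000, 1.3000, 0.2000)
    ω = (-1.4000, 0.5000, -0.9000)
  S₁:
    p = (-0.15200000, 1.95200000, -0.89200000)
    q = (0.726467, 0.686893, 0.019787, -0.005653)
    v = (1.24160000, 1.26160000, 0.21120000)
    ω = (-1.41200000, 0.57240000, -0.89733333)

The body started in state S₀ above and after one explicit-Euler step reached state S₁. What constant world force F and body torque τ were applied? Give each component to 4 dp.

F = (2.6000, -2.4000, 0.7000)
τ = (-0.0600, 0.1700, 0.0500)

velocity change Δv = (0.04160000, -0.03840000, 0.01120000)
F = m·Δv/dt = (2.6000, -2.4000, 0.7000)
ω₁ − ω₀ = (-0.01200000, 0.07240000, 0.00266667)
τ = I·(Δω/dt) + ω₀×(Iω₀) = (-0.0600, 0.1700, 0.0500)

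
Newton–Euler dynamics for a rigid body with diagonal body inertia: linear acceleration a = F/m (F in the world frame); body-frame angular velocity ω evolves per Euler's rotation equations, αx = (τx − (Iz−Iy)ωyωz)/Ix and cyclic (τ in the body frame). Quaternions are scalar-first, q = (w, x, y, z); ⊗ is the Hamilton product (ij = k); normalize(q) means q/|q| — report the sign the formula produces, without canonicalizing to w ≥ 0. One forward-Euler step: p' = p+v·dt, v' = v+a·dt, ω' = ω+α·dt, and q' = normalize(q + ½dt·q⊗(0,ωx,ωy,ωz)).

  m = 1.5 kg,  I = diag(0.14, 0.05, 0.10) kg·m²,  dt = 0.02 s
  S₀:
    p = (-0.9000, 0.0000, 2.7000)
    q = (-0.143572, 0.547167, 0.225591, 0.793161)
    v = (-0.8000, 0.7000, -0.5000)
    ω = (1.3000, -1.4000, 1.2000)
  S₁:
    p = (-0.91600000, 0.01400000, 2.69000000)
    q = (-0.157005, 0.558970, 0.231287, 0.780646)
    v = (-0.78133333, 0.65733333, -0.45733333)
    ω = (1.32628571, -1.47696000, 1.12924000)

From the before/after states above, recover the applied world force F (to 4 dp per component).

Δv = v₁−v₀ = (0.01866667, -0.04266667, 0.04266667)
applied force F = (1.4000, -3.2000, 3.2000)

F = (1.4000, -3.2000, 3.2000)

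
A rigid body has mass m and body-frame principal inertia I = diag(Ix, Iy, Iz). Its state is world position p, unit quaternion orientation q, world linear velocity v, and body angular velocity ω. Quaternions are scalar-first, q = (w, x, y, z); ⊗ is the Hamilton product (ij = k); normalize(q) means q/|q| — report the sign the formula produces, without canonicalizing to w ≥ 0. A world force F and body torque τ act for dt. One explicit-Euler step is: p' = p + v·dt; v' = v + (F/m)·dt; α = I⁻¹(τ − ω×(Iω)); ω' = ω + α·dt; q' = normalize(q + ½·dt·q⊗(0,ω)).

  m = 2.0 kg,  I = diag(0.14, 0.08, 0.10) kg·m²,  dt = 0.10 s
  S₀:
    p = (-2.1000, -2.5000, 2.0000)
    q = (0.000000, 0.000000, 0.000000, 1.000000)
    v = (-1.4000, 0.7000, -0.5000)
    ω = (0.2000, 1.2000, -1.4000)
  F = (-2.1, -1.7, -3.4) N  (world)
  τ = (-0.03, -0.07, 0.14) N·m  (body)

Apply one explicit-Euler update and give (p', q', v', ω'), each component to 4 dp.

precession coupling ω×(Iω) = (-0.0336, -0.0112, -0.0144)
(τ − ω×Iω)/I = (0.0257, -0.7350, 1.5440)
ω' = ω + α·dt = (0.2026, 1.1265, -1.2456)
2q̇ = q⊗(0,ω) = (1.4000000, -1.2000000, 0.2000000, 0.0000000)
q' = normalize(q + ½dt·q⊗(0,ω)) = (0.0697, -0.0597, 0.0100, 0.9957)
a = (-1.0500, -0.8500, -1.7000)
p + v·dt = (-2.2400, -2.4300, 1.9500)
v + (F/m)dt = (-1.5050, 0.6150, -0.6700)

p' = (-2.2400, -2.4300, 1.9500)
q' = (0.0697, -0.0597, 0.0100, 0.9957)
v' = (-1.5050, 0.6150, -0.6700)
ω' = (0.2026, 1.1265, -1.2456)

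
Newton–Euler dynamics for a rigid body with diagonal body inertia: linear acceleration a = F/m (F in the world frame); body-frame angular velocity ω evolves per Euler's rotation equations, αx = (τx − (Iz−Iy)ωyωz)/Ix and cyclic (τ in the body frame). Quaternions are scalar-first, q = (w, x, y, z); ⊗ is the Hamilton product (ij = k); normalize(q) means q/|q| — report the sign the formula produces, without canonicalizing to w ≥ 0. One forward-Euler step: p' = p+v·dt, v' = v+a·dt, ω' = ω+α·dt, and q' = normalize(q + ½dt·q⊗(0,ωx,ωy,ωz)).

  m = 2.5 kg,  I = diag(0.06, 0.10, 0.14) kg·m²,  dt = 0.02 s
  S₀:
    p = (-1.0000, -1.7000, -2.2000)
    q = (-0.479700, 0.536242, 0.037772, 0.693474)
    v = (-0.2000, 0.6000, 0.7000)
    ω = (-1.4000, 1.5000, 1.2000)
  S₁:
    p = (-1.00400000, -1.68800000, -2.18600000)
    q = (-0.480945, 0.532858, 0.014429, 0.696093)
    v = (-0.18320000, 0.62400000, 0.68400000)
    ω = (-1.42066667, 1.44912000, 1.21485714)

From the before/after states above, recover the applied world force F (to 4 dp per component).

F = (2.1000, 3.0000, -2.0000)

velocity change Δv = (0.01680000, 0.02400000, -0.01600000)
m·(v₁−v₀)/dt = (2.1000, 3.0000, -2.0000)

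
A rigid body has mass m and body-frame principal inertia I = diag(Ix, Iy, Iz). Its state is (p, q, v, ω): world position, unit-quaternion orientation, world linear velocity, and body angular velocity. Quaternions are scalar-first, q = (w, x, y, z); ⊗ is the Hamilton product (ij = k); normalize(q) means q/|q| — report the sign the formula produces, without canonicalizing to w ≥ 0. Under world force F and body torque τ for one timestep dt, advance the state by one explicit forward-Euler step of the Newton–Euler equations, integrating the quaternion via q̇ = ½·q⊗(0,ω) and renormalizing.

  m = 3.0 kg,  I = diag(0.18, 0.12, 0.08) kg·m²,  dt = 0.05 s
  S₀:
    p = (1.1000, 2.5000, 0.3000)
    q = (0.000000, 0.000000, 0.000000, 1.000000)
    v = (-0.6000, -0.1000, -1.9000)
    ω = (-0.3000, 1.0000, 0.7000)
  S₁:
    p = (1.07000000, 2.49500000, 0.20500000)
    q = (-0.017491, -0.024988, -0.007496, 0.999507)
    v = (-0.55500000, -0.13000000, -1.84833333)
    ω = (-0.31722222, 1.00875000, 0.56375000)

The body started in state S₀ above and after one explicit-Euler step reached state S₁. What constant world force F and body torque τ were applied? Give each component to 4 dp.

F = (2.7000, -1.8000, 3.1000)
τ = (-0.0900, 0.0000, -0.2000)

Δv = v₁−v₀ = (0.04500000, -0.03000000, 0.05166667)
m·(v₁−v₀)/dt = (2.7000, -1.8000, 3.1000)
Δω = ω₁−ω₀ = (-0.01722222, 0.00875000, -0.13625000)
gyro term ω₀×Iω₀ = (-0.0280, -0.0210, 0.0180)
τ = I·(Δω/dt) + ω₀×(Iω₀) = (-0.0900, 0.0000, -0.2000)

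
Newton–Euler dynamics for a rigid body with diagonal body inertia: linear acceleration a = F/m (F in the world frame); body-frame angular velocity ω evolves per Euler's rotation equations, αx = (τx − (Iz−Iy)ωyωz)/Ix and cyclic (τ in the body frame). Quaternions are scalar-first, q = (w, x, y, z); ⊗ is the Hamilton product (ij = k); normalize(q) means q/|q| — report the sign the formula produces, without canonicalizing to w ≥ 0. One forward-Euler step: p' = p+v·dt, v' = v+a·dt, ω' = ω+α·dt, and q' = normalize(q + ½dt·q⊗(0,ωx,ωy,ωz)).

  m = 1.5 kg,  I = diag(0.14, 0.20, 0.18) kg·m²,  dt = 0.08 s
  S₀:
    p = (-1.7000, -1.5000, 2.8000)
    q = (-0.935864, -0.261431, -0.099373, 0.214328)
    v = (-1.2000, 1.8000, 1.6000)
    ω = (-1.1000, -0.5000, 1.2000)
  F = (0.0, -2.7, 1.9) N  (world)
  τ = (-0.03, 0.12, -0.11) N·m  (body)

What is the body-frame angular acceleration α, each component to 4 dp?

α = (-0.3000, 0.3360, -0.7944)

ω×(Iω) gyroscopic = (0.0120, 0.0528, 0.0330)
(τ − ω×Iω)/I = (-0.3000, 0.3360, -0.7944)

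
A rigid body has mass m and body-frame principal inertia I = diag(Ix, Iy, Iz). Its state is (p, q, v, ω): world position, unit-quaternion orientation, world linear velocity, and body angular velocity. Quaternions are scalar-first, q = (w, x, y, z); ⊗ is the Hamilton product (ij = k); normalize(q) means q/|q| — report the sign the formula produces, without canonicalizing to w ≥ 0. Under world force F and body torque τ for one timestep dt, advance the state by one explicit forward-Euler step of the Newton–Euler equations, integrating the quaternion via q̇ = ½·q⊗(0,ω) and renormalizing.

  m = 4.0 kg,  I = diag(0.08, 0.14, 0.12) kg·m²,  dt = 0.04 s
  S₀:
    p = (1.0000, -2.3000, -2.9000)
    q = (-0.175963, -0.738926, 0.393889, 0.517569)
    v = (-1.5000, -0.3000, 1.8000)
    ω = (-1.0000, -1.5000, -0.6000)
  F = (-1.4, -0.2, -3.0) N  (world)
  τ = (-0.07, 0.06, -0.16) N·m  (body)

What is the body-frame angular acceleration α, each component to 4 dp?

α = (-0.6500, 0.6000, -2.0833)

precession coupling ω×(Iω) = (-0.0180, -0.0240, 0.0900)
α = I⁻¹(τ − ω×Iω) = (-0.6500, 0.6000, -2.0833)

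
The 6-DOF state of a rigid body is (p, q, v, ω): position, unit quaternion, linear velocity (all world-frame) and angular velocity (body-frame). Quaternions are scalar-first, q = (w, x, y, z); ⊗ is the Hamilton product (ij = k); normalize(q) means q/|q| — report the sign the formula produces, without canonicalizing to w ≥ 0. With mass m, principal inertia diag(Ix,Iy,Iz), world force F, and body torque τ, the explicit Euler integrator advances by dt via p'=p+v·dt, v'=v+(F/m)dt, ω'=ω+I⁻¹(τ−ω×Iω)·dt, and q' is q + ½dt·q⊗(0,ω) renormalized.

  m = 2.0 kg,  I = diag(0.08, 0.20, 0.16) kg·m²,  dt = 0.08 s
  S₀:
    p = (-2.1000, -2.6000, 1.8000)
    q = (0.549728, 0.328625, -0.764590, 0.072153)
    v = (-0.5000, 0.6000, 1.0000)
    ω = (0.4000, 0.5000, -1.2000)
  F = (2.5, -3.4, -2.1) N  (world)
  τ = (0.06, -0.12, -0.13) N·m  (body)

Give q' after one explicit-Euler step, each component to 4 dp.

q' = (0.5624, 0.3721, -0.7356, 0.0645)

q⊗(0,ω) = (0.3374286, 1.1013227, 0.6980752, -0.1895251)
q' = normalize(q + ½dt·q⊗(0,ω)) = (0.5624, 0.3721, -0.7356, 0.0645)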